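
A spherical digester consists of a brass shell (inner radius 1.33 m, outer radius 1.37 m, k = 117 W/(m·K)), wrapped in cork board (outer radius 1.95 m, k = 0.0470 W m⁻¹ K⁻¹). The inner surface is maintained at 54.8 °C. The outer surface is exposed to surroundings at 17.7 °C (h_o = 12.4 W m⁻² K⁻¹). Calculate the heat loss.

Q = 100 W

Series thermal resistances, inner to outer:
  R_brass = (1/1.33 − 1/1.37)/(4πk) = 0.02195/(4π·117) = 1.493×10^-5 K/W
  R_cork board = (1/1.37 − 1/1.95)/(4πk) = 0.2171/(4π·0.0470) = 0.3676 K/W
  R_conv,out = 1/(4πr²h) = 1/(4π·1.95²·12.4) = 0.001688 K/W
ΣR = 1.493×10^-5 + 0.3676 + 0.001688 = 0.3693 K/W
Q = ΔT/ΣR = (54.8 °C − 17.7 °C)/0.3693 = 100 W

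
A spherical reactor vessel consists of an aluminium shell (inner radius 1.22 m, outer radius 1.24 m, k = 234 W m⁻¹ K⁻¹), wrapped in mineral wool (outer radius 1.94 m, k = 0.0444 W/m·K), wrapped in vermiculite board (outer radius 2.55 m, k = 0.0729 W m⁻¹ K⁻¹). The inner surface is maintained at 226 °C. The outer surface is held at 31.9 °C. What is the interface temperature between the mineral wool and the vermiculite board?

Treat each layer as a resistance in series:
  R_aluminium = (1/1.22 − 1/1.24)/(4πk) = 0.01322/(4π·234) = 4.496×10^-6 K/W
  R_mineral wool = (1/1.24 − 1/1.94)/(4πk) = 0.2910/(4π·0.0444) = 0.5215 K/W
  R_vermiculite board = (1/1.94 − 1/2.55)/(4πk) = 0.1233/(4π·0.0729) = 0.1346 K/W
ΣR = 4.496×10^-6 + 0.5215 + 0.1346 = 0.6561 K/W
Q = ΔT/ΣR = (226 °C − 31.9 °C)/0.6561 = 295.8 W
From the inner boundary to the mineral wool/vermiculite board interface, ΣR_partial = 0.5215 K/W.
T_interface = T_in − Q·ΣR_partial = 226 °C − (295.8)(0.5215) = 71.7 °C

T = 71.7 °C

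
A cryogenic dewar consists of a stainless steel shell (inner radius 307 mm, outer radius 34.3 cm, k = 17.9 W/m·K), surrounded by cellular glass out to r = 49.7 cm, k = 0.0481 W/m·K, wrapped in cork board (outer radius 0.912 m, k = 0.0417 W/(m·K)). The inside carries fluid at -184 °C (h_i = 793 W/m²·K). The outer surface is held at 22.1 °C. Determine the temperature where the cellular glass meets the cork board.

Series thermal resistances, inner to outer:
  R_conv,in = 1/(4πr²h) = 1/(4π·0.307²·793) = 0.001065 K/W
  R_stainless steel = (1/0.307 − 1/0.343)/(4πk) = 0.3419/(4π·17.9) = 0.001520 K/W
  R_cellular glass = (1/0.343 − 1/0.497)/(4πk) = 0.9034/(4π·0.0481) = 1.495 K/W
  R_cork board = (1/0.497 − 1/0.912)/(4πk) = 0.9156/(4π·0.0417) = 1.747 K/W
ΣR = 0.001065 + 0.001520 + 1.495 + 1.747 = 3.245 K/W
Q = ΔT/ΣR = (-184 °C − 22.1 °C)/3.245 = -63.51 W
From the inner boundary to the cellular glass/cork board interface, ΣR_partial = 1.498 K/W.
T_interface = T_in − Q·ΣR_partial = -184 °C − (-63.51)(1.498) = -88.9 °C

T = -88.9 °C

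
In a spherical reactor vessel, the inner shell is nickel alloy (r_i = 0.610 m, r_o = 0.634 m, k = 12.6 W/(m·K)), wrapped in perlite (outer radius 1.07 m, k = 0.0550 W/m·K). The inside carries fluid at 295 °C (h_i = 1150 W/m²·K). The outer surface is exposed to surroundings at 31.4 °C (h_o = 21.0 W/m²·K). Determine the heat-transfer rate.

Q = 282 W

Resistance network (inner→outer):
  R_conv,in = 1/(4πr²h) = 1/(4π·0.610²·1150) = 1.860×10^-4 K/W
  R_nickel alloy = (1/0.610 − 1/0.634)/(4πk) = 0.06206/(4π·12.6) = 3.919×10^-4 K/W
  R_perlite = (1/0.634 − 1/1.07)/(4πk) = 0.6427/(4π·0.0550) = 0.9299 K/W
  R_conv,out = 1/(4πr²h) = 1/(4π·1.07²·21.0) = 0.003310 K/W
ΣR = 1.860×10^-4 + 3.919×10^-4 + 0.9299 + 0.003310 = 0.9338 K/W
Q = ΔT/ΣR = (295 °C − 31.4 °C)/0.9338 = 282 W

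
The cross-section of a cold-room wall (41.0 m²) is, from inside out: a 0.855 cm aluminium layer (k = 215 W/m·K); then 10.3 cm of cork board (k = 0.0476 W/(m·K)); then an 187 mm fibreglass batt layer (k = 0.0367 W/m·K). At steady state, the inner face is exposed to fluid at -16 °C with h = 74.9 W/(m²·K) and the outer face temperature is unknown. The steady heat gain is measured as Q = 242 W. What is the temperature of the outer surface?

Sum the resistances:
  R_conv,in = 1/(hA) = 1/(74.9·41.0) = 3.256×10^-4 K/W
  R_aluminium = L/(kA) = 0.00855/(215·41.0) = 9.699×10^-7 K/W
  R_cork board = L/(kA) = 0.103/(0.0476·41.0) = 0.05278 K/W
  R_fibreglass batt = L/(kA) = 0.187/(0.0367·41.0) = 0.1243 K/W
ΣR = 0.1774 K/W
ΔT = Q·ΣR = 242 × 0.1774 = 42.93 K
Heat flows inward, so T_out = T_in + ΔT = -16 + 42.93 = 26.9 °C

T_out = 26.9 °C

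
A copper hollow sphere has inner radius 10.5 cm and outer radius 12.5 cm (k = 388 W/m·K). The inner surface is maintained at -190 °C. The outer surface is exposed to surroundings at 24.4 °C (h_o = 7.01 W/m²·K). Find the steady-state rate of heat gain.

Q = 295 W

Treat each layer as a resistance in series:
  R_copper = (1/0.105 − 1/0.125)/(4πk) = 1.524/(4π·388) = 3.125×10^-4 K/W
  R_conv,out = 1/(4πr²h) = 1/(4π·0.125²·7.01) = 0.7265 K/W
ΣR = 3.125×10^-4 + 0.7265 = 0.7268 K/W
Q = ΔT/ΣR = (-190 °C − 24.4 °C)/0.7268 = -295 W
(Negative Q ⇒ heat flows inward; heat gain = 295 W.)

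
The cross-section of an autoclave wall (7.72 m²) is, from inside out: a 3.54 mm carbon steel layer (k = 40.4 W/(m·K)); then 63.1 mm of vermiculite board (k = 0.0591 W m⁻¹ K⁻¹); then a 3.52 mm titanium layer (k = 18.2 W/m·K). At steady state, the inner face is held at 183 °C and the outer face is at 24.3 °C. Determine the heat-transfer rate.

Treat each layer as a resistance in series:
  R_carbon steel = L/(kA) = 0.00354/(40.4·7.72) = 1.135×10^-5 K/W
  R_vermiculite board = L/(kA) = 0.0631/(0.0591·7.72) = 0.1383 K/W
  R_titanium = L/(kA) = 0.00352/(18.2·7.72) = 2.505×10^-5 K/W
ΣR = 1.135×10^-5 + 0.1383 + 2.505×10^-5 = 0.1383 K/W
Q = ΔT/ΣR = (183 °C − 24.3 °C)/0.1383 = 1150 W

Q = 1150 W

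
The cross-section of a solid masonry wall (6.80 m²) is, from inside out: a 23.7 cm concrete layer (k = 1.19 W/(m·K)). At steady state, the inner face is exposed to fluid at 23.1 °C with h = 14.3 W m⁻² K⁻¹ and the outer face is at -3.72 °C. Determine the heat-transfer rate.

Treat each layer as a resistance in series:
  R_conv,in = 1/(hA) = 1/(14.3·6.80) = 0.01028 K/W
  R_concrete = L/(kA) = 0.237/(1.19·6.80) = 0.02929 K/W
ΣR = 0.01028 + 0.02929 = 0.03957 K/W
Q = ΔT/ΣR = (23.1 °C − -3.72 °C)/0.03957 = 678 W

Q = 678 W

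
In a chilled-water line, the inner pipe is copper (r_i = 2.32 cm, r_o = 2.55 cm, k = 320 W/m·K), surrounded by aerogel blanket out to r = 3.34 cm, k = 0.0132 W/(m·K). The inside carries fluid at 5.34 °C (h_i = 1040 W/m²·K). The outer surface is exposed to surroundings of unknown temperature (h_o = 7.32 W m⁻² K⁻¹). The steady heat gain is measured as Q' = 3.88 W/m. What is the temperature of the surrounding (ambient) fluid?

Series resistances:
  R'_conv,in = 1/(2πr h) = 1/(2π·0.0232·1040) = 0.006596 m·K/W
  R'_copper = ln(0.0255/0.0232)/(2πk) = 0.09453/(2π·320) = 4.701×10^-5 m·K/W
  R'_aerogel blanket = ln(0.0334/0.0255)/(2πk) = 0.2699/(2π·0.0132) = 3.254 m·K/W
  R'_conv,out = 1/(2πr h) = 1/(2π·0.0334·7.32) = 0.6510 m·K/W
ΣR = 3.912 m·K/W
ΔT = Q'·ΣR = 3.88 × 3.912 = 15.18 K
Heat flows inward, so T_out = T_in + ΔT = 5.34 + 15.18 = 20.5 °C

T_out = 20.5 °C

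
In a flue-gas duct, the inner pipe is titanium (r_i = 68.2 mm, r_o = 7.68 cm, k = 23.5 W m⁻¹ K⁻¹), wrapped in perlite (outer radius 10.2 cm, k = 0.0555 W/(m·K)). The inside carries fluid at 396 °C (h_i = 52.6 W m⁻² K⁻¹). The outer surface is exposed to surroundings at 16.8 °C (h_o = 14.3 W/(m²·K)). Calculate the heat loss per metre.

Q' = 392 W/m

Treat each layer as a resistance in series:
  R'_conv,in = 1/(2πr h) = 1/(2π·0.0682·52.6) = 0.04437 m·K/W
  R'_titanium = ln(0.0768/0.0682)/(2πk) = 0.1188/(2π·23.5) = 8.043×10^-4 m·K/W
  R'_perlite = ln(0.102/0.0768)/(2πk) = 0.2838/(2π·0.0555) = 0.8137 m·K/W
  R'_conv,out = 1/(2πr h) = 1/(2π·0.102·14.3) = 0.1091 m·K/W
ΣR = 0.04437 + 8.043×10^-4 + 0.8137 + 0.1091 = 0.9680 m·K/W
Q' = ΔT/ΣR = (396 °C − 16.8 °C)/0.9680 = 392 W/m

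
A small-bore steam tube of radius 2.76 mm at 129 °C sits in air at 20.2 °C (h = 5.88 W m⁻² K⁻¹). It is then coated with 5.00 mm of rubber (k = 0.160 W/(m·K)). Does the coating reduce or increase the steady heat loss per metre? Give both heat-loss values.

increases: 11.1 → 24.1 W/m

Critical radius for a cylinder: r_cr = k/h = 0.0272 m = 2.72 cm.
Outer radius after coating: r₂ = 0.00276 + 0.00500 = 0.00776 m.
Since r₁ < r_cr and r₂ ≤ r_cr, the coating moves toward the maximum at r_cr — heat loss rises.
Bare: R = 1/(2πr₁h) = 9.807 m·K/W; Q = 108.8/9.807 = 11.1 W/m.
Coated: R = R_cond + R_conv = 4.516 m·K/W; Q = 108.8/4.516 = 24.1 W/m.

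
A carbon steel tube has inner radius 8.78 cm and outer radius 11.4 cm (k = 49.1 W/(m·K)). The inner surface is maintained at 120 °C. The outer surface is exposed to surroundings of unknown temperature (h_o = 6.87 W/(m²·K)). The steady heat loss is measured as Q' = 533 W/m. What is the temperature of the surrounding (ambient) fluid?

Sum the resistances:
  R'_carbon steel = ln(0.114/0.0878)/(2πk) = 0.2611/(2π·49.1) = 8.465×10^-4 m·K/W
  R'_conv,out = 1/(2πr h) = 1/(2π·0.114·6.87) = 0.2032 m·K/W
ΣR = 0.2041 m·K/W
ΔT = Q'·ΣR = 533 × 0.2041 = 108.8 K
Heat flows outward, so T_out = T_in − ΔT = 120 − 108.8 = 11.2 °C

T_out = 11.2 °C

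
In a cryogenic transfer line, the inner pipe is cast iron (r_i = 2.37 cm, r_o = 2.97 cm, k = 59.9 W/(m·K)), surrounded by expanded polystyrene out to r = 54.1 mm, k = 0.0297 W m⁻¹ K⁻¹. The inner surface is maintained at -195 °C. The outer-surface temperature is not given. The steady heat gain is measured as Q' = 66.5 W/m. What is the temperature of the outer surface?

T_out = 18.7 °C

Sum the resistances:
  R'_cast iron = ln(0.0297/0.0237)/(2πk) = 0.2257/(2π·59.9) = 5.996×10^-4 m·K/W
  R'_expanded polystyrene = ln(0.0541/0.0297)/(2πk) = 0.5997/(2π·0.0297) = 3.214 m·K/W
ΣR = 3.214 m·K/W
ΔT = Q'·ΣR = 66.5 × 3.214 = 213.7 K
Heat flows inward, so T_out = T_in + ΔT = -195 + 213.7 = 18.7 °C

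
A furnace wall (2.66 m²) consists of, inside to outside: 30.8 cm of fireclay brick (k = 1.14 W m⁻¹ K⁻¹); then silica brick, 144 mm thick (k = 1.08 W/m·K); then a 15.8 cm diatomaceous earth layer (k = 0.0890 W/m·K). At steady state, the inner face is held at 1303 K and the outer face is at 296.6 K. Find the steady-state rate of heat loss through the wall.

Series thermal resistances, inner to outer:
  R_fireclay brick = L/(kA) = 0.308/(1.14·2.66) = 0.1016 K/W
  R_silica brick = L/(kA) = 0.144/(1.08·2.66) = 0.05013 K/W
  R_diatomaceous earth = L/(kA) = 0.158/(0.0890·2.66) = 0.6674 K/W
ΣR = 0.1016 + 0.05013 + 0.6674 = 0.8191 K/W
Q = ΔT/ΣR = (1303 K − 296.6 K)/0.8191 = 1230 W

Q = 1230 W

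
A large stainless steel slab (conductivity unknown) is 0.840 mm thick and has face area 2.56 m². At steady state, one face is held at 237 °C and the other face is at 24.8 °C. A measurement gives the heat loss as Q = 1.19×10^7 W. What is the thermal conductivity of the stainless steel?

ΣR = ΔT/Q = |237 − 24.8|/1.19×10^7 = 1.783×10^-5 K/W
L/(kA) = 1.783×10^-5 ⇒ k = 8.40×10^-4/(1.783×10^-5·2.56) = 18.4 W/m·K

k = 18.4 W/m·K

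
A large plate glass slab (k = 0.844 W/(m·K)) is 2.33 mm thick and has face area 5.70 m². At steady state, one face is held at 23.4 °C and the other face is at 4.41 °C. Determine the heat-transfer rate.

Q = 39200 W

Q = kA·ΔT/L = 0.844 × 5.70 × |23.4 °C − 4.41 °C| / 0.00233 = 39200 W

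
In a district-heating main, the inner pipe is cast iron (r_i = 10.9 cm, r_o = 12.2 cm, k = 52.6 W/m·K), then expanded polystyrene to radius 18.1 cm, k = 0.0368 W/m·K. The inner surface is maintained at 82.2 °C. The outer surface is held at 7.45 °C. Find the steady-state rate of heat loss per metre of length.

Resistance network (inner→outer):
  R'_cast iron = ln(0.122/0.109)/(2πk) = 0.1127/(2π·52.6) = 3.409×10^-4 m·K/W
  R'_expanded polystyrene = ln(0.181/0.122)/(2πk) = 0.3945/(2π·0.0368) = 1.706 m·K/W
ΣR = 3.409×10^-4 + 1.706 = 1.706 m·K/W
Q' = ΔT/ΣR = (82.2 °C − 7.45 °C)/1.706 = 43.8 W/m

Q' = 43.8 W/m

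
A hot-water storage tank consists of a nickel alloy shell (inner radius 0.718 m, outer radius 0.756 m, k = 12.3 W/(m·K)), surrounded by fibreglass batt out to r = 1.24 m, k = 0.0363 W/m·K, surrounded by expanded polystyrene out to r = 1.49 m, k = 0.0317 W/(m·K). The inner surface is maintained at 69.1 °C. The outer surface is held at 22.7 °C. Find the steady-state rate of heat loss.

Treat each layer as a resistance in series:
  R_nickel alloy = (1/0.718 − 1/0.756)/(4πk) = 0.07001/(4π·12.3) = 4.529×10^-4 K/W
  R_fibreglass batt = (1/0.756 − 1/1.24)/(4πk) = 0.5163/(4π·0.0363) = 1.132 K/W
  R_expanded polystyrene = (1/1.24 − 1/1.49)/(4πk) = 0.1353/(4π·0.0317) = 0.3397 K/W
ΣR = 4.529×10^-4 + 1.132 + 0.3397 = 1.472 K/W
Q = ΔT/ΣR = (69.1 °C − 22.7 °C)/1.472 = 31.5 W

Q = 31.5 W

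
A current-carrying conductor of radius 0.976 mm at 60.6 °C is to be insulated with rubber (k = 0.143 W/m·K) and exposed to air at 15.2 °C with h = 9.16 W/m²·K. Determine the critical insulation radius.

For a cylinder, r_cr = k_ins/h = 0.143/9.16 = 0.0156 m = 1.56 cm

r_cr = 1.56 cm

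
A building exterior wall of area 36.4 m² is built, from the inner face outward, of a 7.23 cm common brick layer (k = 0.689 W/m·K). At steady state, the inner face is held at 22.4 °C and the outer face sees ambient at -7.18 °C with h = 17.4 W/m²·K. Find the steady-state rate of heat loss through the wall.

Q = 6.63 kW

Series thermal resistances, inner to outer:
  R_common brick = L/(kA) = 0.0723/(0.689·36.4) = 0.002883 K/W
  R_conv,out = 1/(hA) = 1/(17.4·36.4) = 0.001579 K/W
ΣR = 0.002883 + 0.001579 = 0.004462 K/W
Q = ΔT/ΣR = (22.4 °C − -7.18 °C)/0.004462 = 6630 W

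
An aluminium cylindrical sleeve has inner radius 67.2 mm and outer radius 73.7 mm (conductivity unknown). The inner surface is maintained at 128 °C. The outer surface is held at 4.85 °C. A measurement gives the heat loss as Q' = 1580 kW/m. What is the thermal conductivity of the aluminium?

k = 189 W/m·K

ΣR = ΔT/Q' = |128 − 4.85|/1.58×10^6 = 7.794×10^-5 m·K/W
ln(r₂/r₁)/(2πk) = 7.794×10^-5 ⇒ k = 0.09233/(2π·7.794×10^-5) = 189 W/m·K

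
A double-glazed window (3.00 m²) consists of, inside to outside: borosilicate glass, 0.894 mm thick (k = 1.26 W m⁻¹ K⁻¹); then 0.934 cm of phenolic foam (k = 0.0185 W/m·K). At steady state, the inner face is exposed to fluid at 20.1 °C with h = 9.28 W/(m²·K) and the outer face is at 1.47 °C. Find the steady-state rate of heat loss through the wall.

Series thermal resistances, inner to outer:
  R_conv,in = 1/(hA) = 1/(9.28·3.00) = 0.03592 K/W
  R_borosilicate glass = L/(kA) = 8.94×10^-4/(1.26·3.00) = 2.365×10^-4 K/W
  R_phenolic foam = L/(kA) = 0.00934/(0.0185·3.00) = 0.1683 K/W
ΣR = 0.03592 + 2.365×10^-4 + 0.1683 = 0.2045 K/W
Q = ΔT/ΣR = (20.1 °C − 1.47 °C)/0.2045 = 91.1 W

Q = 91.1 W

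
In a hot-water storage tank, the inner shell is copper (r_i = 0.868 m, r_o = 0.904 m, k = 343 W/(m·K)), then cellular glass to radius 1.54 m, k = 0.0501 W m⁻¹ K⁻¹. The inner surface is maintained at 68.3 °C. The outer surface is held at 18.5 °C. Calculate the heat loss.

Q = 68.6 W

Series thermal resistances, inner to outer:
  R_copper = (1/0.868 − 1/0.904)/(4πk) = 0.04588/(4π·343) = 1.064×10^-5 K/W
  R_cellular glass = (1/0.904 − 1/1.54)/(4πk) = 0.4568/(4π·0.0501) = 0.7256 K/W
ΣR = 1.064×10^-5 + 0.7256 = 0.7256 K/W
Q = ΔT/ΣR = (68.3 °C − 18.5 °C)/0.7256 = 68.6 W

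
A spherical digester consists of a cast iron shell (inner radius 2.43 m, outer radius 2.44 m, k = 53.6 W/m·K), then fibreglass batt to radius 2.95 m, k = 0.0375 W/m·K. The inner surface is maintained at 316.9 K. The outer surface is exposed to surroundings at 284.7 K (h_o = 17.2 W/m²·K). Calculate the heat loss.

Q = 213 W

Series thermal resistances, inner to outer:
  R_cast iron = (1/2.43 − 1/2.44)/(4πk) = 0.001687/(4π·53.6) = 2.504×10^-6 K/W
  R_fibreglass batt = (1/2.44 − 1/2.95)/(4πk) = 0.07085/(4π·0.0375) = 0.1504 K/W
  R_conv,out = 1/(4πr²h) = 1/(4π·2.95²·17.2) = 5.316×10^-4 K/W
ΣR = 2.504×10^-6 + 0.1504 + 5.316×10^-4 = 0.1509 K/W
Q = ΔT/ΣR = (316.9 K − 284.7 K)/0.1509 = 213 W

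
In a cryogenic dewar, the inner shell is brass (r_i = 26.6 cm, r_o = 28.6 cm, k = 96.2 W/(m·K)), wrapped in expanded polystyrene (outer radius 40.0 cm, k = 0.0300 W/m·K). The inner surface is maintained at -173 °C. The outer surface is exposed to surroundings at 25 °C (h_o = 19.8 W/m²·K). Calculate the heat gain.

Q = 74.2 W

Resistance network (inner→outer):
  R_brass = (1/0.266 − 1/0.286)/(4πk) = 0.2629/(4π·96.2) = 2.175×10^-4 K/W
  R_expanded polystyrene = (1/0.286 − 1/0.400)/(4πk) = 0.9965/(4π·0.0300) = 2.643 K/W
  R_conv,out = 1/(4πr²h) = 1/(4π·0.400²·19.8) = 0.02512 K/W
ΣR = 2.175×10^-4 + 2.643 + 0.02512 = 2.668 K/W
Q = ΔT/ΣR = (-173 °C − 25 °C)/2.668 = -74.2 W
(Negative Q ⇒ heat flows inward; heat gain = 74.2 W.)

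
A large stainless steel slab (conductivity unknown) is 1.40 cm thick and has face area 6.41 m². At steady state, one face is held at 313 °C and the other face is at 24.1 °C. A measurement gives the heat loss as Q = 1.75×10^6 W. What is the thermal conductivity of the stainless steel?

ΣR = ΔT/Q = |313 − 24.1|/1.75×10^6 = 1.651×10^-4 K/W
L/(kA) = 1.651×10^-4 ⇒ k = 0.0140/(1.651×10^-4·6.41) = 13.2 W/m·K

k = 13.2 W/m·K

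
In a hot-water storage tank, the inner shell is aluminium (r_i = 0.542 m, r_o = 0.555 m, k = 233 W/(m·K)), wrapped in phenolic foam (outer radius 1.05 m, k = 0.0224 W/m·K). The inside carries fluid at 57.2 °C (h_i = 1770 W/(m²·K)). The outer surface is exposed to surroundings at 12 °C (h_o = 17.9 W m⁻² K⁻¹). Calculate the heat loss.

Resistance network (inner→outer):
  R_conv,in = 1/(4πr²h) = 1/(4π·0.542²·1770) = 1.530×10^-4 K/W
  R_aluminium = (1/0.542 − 1/0.555)/(4πk) = 0.04322/(4π·233) = 1.476×10^-5 K/W
  R_phenolic foam = (1/0.555 − 1/1.05)/(4πk) = 0.8494/(4π·0.0224) = 3.018 K/W
  R_conv,out = 1/(4πr²h) = 1/(4π·1.05²·17.9) = 0.004032 K/W
ΣR = 1.530×10^-4 + 1.476×10^-5 + 3.018 + 0.004032 = 3.022 K/W
Q = ΔT/ΣR = (57.2 °C − 12 °C)/3.022 = 15.0 W

Q = 15.0 W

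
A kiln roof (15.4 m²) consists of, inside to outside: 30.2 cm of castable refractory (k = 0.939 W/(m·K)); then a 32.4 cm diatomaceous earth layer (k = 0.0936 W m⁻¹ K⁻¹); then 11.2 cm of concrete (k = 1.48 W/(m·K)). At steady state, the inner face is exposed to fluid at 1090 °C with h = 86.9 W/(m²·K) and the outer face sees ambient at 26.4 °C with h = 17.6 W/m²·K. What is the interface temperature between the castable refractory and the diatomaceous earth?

T = 1000 °C

Resistance network (inner→outer):
  R_conv,in = 1/(hA) = 1/(86.9·15.4) = 7.472×10^-4 K/W
  R_castable refractory = L/(kA) = 0.302/(0.939·15.4) = 0.02088 K/W
  R_diatomaceous earth = L/(kA) = 0.324/(0.0936·15.4) = 0.2248 K/W
  R_concrete = L/(kA) = 0.112/(1.48·15.4) = 0.004914 K/W
  R_conv,out = 1/(hA) = 1/(17.6·15.4) = 0.003689 K/W
ΣR = 7.472×10^-4 + 0.02088 + 0.2248 + 0.004914 + 0.003689 = 0.2550 K/W
Q = ΔT/ΣR = (1090 °C − 26.4 °C)/0.2550 = 4171 W
From the inner boundary to the castable refractory/diatomaceous earth interface, ΣR_partial = 0.02163 K/W.
T_interface = T_in − Q·ΣR_partial = 1090 °C − (4171)(0.02163) = 1000 °C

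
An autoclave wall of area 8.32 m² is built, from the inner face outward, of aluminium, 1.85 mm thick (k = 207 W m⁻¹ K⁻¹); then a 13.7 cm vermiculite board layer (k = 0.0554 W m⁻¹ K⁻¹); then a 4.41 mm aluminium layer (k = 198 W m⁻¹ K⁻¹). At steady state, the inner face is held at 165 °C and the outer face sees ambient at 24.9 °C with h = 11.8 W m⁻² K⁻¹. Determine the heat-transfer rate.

Series thermal resistances, inner to outer:
  R_aluminium = L/(kA) = 0.00185/(207·8.32) = 1.074×10^-6 K/W
  R_vermiculite board = L/(kA) = 0.137/(0.0554·8.32) = 0.2972 K/W
  R_aluminium = L/(kA) = 0.00441/(198·8.32) = 2.677×10^-6 K/W
  R_conv,out = 1/(hA) = 1/(11.8·8.32) = 0.01019 K/W
ΣR = 1.074×10^-6 + 0.2972 + 2.677×10^-6 + 0.01019 = 0.3074 K/W
Q = ΔT/ΣR = (165 °C − 24.9 °C)/0.3074 = 456 W

Q = 456 W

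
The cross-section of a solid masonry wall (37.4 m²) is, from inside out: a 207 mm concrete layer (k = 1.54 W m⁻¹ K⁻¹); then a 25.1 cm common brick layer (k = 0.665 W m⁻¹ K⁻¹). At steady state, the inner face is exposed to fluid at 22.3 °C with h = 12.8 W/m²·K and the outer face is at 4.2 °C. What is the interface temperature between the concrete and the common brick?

Series thermal resistances, inner to outer:
  R_conv,in = 1/(hA) = 1/(12.8·37.4) = 0.002089 K/W
  R_concrete = L/(kA) = 0.207/(1.54·37.4) = 0.003594 K/W
  R_common brick = L/(kA) = 0.251/(0.665·37.4) = 0.01009 K/W
ΣR = 0.002089 + 0.003594 + 0.01009 = 0.01577 K/W
Q = ΔT/ΣR = (22.3 °C − 4.2 °C)/0.01577 = 1148 W
From the inner boundary to the concrete/common brick interface, ΣR_partial = 0.005683 K/W.
T_interface = T_in − Q·ΣR_partial = 22.3 °C − (1148)(0.005683) = 15.8 °C

T = 15.8 °C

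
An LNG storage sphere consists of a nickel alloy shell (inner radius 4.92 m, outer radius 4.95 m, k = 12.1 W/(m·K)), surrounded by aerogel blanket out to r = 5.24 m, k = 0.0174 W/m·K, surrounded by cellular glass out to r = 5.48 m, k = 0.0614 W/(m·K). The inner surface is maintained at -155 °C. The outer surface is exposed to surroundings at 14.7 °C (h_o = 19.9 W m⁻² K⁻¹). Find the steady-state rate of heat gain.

Q = 2730 W

Resistance network (inner→outer):
  R_nickel alloy = (1/4.92 − 1/4.95)/(4πk) = 0.001232/(4π·12.1) = 8.101×10^-6 K/W
  R_aerogel blanket = (1/4.95 − 1/5.24)/(4πk) = 0.01118/(4π·0.0174) = 0.05113 K/W
  R_cellular glass = (1/5.24 − 1/5.48)/(4πk) = 0.008358/(4π·0.0614) = 0.01083 K/W
  R_conv,out = 1/(4πr²h) = 1/(4π·5.48²·19.9) = 1.332×10^-4 K/W
ΣR = 8.101×10^-6 + 0.05113 + 0.01083 + 1.332×10^-4 = 0.06210 K/W
Q = ΔT/ΣR = (-155 °C − 14.7 °C)/0.06210 = -2730 W
(Negative Q ⇒ heat flows inward; heat gain = 2730 W.)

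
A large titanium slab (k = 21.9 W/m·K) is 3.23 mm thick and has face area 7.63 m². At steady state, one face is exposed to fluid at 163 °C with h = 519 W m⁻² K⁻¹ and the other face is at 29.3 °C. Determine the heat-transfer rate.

Treat each layer as a resistance in series:
  R_conv,in = 1/(hA) = 1/(519·7.63) = 2.525×10^-4 K/W
  R_titanium = L/(kA) = 0.00323/(21.9·7.63) = 1.933×10^-5 K/W
ΣR = 2.525×10^-4 + 1.933×10^-5 = 2.718×10^-4 K/W
Q = ΔT/ΣR = (163 °C − 29.3 °C)/2.718×10^-4 = 4.92×10^5 W

Q = 4.92×10^5 W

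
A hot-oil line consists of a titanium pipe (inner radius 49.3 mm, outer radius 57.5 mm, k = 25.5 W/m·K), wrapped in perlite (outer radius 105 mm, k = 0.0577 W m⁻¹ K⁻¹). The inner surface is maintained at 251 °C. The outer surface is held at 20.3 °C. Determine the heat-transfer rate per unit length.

Q' = 139 W/m

Treat each layer as a resistance in series:
  R'_titanium = ln(0.0575/0.0493)/(2πk) = 0.1539/(2π·25.5) = 9.603×10^-4 m·K/W
  R'_perlite = ln(0.105/0.0575)/(2πk) = 0.6022/(2π·0.0577) = 1.661 m·K/W
ΣR = 9.603×10^-4 + 1.661 = 1.662 m·K/W
Q' = ΔT/ΣR = (251 °C − 20.3 °C)/1.662 = 139 W/m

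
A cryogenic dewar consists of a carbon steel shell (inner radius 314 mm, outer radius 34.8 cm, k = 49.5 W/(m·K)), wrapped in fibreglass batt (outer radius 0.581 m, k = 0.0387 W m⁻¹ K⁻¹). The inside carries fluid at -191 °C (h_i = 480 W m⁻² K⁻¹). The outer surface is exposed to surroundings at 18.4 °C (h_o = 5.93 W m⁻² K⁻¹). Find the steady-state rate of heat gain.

Q = 86.8 W

Resistance network (inner→outer):
  R_conv,in = 1/(4πr²h) = 1/(4π·0.314²·480) = 0.001681 K/W
  R_carbon steel = (1/0.314 − 1/0.348)/(4πk) = 0.3112/(4π·49.5) = 5.002×10^-4 K/W
  R_fibreglass batt = (1/0.348 − 1/0.581)/(4πk) = 1.152/(4π·0.0387) = 2.370 K/W
  R_conv,out = 1/(4πr²h) = 1/(4π·0.581²·5.93) = 0.03975 K/W
ΣR = 0.001681 + 5.002×10^-4 + 2.370 + 0.03975 = 2.412 K/W
Q = ΔT/ΣR = (-191 °C − 18.4 °C)/2.412 = -86.8 W
(Negative Q ⇒ heat flows inward; heat gain = 86.8 W.)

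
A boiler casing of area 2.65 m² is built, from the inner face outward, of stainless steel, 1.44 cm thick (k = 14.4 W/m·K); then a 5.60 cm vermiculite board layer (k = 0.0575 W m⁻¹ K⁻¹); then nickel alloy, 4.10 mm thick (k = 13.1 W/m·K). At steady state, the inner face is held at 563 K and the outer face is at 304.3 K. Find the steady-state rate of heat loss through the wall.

Q = 703 W

Resistance network (inner→outer):
  R_stainless steel = L/(kA) = 0.0144/(14.4·2.65) = 3.774×10^-4 K/W
  R_vermiculite board = L/(kA) = 0.0560/(0.0575·2.65) = 0.3675 K/W
  R_nickel alloy = L/(kA) = 0.00410/(13.1·2.65) = 1.181×10^-4 K/W
ΣR = 3.774×10^-4 + 0.3675 + 1.181×10^-4 = 0.3680 K/W
Q = ΔT/ΣR = (563 K − 304.3 K)/0.3680 = 703 W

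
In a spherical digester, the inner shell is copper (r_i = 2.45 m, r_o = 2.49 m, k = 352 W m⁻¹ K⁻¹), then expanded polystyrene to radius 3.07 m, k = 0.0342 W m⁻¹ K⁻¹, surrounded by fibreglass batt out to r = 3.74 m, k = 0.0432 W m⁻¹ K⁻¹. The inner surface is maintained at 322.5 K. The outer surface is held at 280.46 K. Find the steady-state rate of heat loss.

Q = 148 W

Series thermal resistances, inner to outer:
  R_copper = (1/2.45 − 1/2.49)/(4πk) = 0.006557/(4π·352) = 1.482×10^-6 K/W
  R_expanded polystyrene = (1/2.49 − 1/3.07)/(4πk) = 0.07587/(4π·0.0342) = 0.1765 K/W
  R_fibreglass batt = (1/3.07 − 1/3.74)/(4πk) = 0.05835/(4π·0.0432) = 0.1075 K/W
ΣR = 1.482×10^-6 + 0.1765 + 0.1075 = 0.2840 K/W
Q = ΔT/ΣR = (322.5 K − 280.46 K)/0.2840 = 148 W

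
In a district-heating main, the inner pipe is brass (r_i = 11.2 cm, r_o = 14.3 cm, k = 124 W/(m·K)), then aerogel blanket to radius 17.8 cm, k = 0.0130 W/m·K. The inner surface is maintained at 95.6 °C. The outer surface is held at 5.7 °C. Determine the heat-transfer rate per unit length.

Q' = 33.5 W/m

Resistance network (inner→outer):
  R'_brass = ln(0.143/0.112)/(2πk) = 0.2443/(2π·124) = 3.136×10^-4 m·K/W
  R'_aerogel blanket = ln(0.178/0.143)/(2πk) = 0.2189/(2π·0.0130) = 2.680 m·K/W
ΣR = 3.136×10^-4 + 2.680 = 2.680 m·K/W
Q' = ΔT/ΣR = (95.6 °C − 5.7 °C)/2.680 = 33.5 W/m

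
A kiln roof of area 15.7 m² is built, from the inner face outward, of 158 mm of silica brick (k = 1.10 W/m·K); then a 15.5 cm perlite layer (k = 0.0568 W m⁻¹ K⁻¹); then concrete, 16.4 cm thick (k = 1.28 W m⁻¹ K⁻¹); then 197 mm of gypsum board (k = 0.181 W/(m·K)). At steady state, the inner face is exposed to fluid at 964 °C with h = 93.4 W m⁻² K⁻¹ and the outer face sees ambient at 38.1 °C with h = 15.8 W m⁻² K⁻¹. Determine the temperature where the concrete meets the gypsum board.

T = 294 °C

Series thermal resistances, inner to outer:
  R_conv,in = 1/(hA) = 1/(93.4·15.7) = 6.820×10^-4 K/W
  R_silica brick = L/(kA) = 0.158/(1.10·15.7) = 0.009149 K/W
  R_perlite = L/(kA) = 0.155/(0.0568·15.7) = 0.1738 K/W
  R_concrete = L/(kA) = 0.164/(1.28·15.7) = 0.008161 K/W
  R_gypsum board = L/(kA) = 0.197/(0.181·15.7) = 0.06932 K/W
  R_conv,out = 1/(hA) = 1/(15.8·15.7) = 0.004031 K/W
ΣR = 6.820×10^-4 + 0.009149 + 0.1738 + 0.008161 + 0.06932 + 0.004031 = 0.2651 K/W
Q = ΔT/ΣR = (964 °C − 38.1 °C)/0.2651 = 3493 W
From the inner boundary to the concrete/gypsum board interface, ΣR_partial = 0.1918 K/W.
T_interface = T_in − Q·ΣR_partial = 964 °C − (3493)(0.1918) = 294 °C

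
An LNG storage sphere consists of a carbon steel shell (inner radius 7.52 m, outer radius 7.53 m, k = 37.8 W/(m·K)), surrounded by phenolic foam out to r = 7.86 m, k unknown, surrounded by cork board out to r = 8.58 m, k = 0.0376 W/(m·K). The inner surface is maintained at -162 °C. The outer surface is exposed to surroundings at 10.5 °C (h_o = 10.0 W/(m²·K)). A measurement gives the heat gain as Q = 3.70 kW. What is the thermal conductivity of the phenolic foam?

ΣR = ΔT/Q = |-162 − 10.5|/3700 = 0.04662 K/W
Known resistances:
  R_carbon steel = (1/7.52 − 1/7.53)/(4πk) = 1.766×10^-4/(4π·37.8) = 3.718×10^-7 K/W
  R_cork board = (1/7.86 − 1/8.58)/(4πk) = 0.01068/(4π·0.0376) = 0.02260 K/W
  R_conv,out = 1/(4πr²h) = 1/(4π·8.58²·10.0) = 1.081×10^-4 K/W
R_phenolic foam = ΣR − ΣR_known = 0.04662 − 0.02271 = 0.02391 K/W
(1/r₁−1/r₂)/(4πk) = 0.02391 ⇒ k = 0.005576/(4π·0.02391) = 0.0186 W/m·K

k = 0.0186 W/m·K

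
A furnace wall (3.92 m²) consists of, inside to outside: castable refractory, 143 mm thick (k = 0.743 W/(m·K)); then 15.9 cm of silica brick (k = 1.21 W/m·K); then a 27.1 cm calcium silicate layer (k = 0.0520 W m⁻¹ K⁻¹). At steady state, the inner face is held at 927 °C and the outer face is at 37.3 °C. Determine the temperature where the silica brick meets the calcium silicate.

Resistance network (inner→outer):
  R_castable refractory = L/(kA) = 0.143/(0.743·3.92) = 0.04910 K/W
  R_silica brick = L/(kA) = 0.159/(1.21·3.92) = 0.03352 K/W
  R_calcium silicate = L/(kA) = 0.271/(0.0520·3.92) = 1.329 K/W
ΣR = 0.04910 + 0.03352 + 1.329 = 1.412 K/W
Q = ΔT/ΣR = (927 °C − 37.3 °C)/1.412 = 630.1 W
From the inner boundary to the silica brick/calcium silicate interface, ΣR_partial = 0.08262 K/W.
T_interface = T_in − Q·ΣR_partial = 927 °C − (630.1)(0.08262) = 875 °C

T = 875 °C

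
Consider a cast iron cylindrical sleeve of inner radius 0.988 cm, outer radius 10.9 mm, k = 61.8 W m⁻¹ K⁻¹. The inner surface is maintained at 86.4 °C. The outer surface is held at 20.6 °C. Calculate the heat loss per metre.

Q' = 2πk·ΔT/ln(r₂/r₁) = 2π × 61.8 × 65.8 / ln(0.0109/0.00988) = 2.60×10^5 W/m

Q' = 260 kW/m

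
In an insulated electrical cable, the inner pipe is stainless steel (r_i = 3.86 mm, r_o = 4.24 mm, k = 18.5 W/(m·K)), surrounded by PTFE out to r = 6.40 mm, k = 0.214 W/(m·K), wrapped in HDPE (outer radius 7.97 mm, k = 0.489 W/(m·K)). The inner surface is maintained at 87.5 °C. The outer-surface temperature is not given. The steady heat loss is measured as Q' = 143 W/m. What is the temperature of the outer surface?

T_out = 33.4 °C

Series resistances:
  R'_stainless steel = ln(0.00424/0.00386)/(2πk) = 0.09390/(2π·18.5) = 8.078×10^-4 m·K/W
  R'_PTFE = ln(0.00640/0.00424)/(2πk) = 0.4117/(2π·0.214) = 0.3062 m·K/W
  R'_HDPE = ln(0.00797/0.00640)/(2πk) = 0.2194/(2π·0.489) = 0.07140 m·K/W
ΣR = 0.3784 m·K/W
ΔT = Q'·ΣR = 143 × 0.3784 = 54.11 K
Heat flows outward, so T_out = T_in − ΔT = 87.5 − 54.11 = 33.4 °C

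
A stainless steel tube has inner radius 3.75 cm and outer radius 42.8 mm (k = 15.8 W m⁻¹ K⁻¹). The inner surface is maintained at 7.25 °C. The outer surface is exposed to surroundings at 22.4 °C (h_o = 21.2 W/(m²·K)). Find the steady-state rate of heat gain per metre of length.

Treat each layer as a resistance in series:
  R'_stainless steel = ln(0.0428/0.0375)/(2πk) = 0.1322/(2π·15.8) = 0.001332 m·K/W
  R'_conv,out = 1/(2πr h) = 1/(2π·0.0428·21.2) = 0.1754 m·K/W
ΣR = 0.001332 + 0.1754 = 0.1767 m·K/W
Q' = ΔT/ΣR = (7.25 °C − 22.4 °C)/0.1767 = -85.7 W/m
(Negative Q' ⇒ heat flows inward; heat gain = 85.7 W/m.)

Q' = 85.7 W/m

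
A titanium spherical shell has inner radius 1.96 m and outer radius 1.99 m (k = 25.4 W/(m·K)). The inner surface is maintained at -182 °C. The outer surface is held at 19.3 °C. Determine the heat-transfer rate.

Q = 8350 kW

Q = 4πk·ΔT/(1/r₁ − 1/r₂) = 4π × 25.4 × 201.3 / (1/1.96 − 1/1.99) = 8.35×10^6 W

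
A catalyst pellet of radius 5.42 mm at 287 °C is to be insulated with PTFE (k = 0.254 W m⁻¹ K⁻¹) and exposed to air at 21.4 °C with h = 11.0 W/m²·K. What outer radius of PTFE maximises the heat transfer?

r_cr = 4.62 cm

For a sphere, r_cr = 2k_ins/h = 2·0.254/11.0 = 0.0462 m = 4.62 cm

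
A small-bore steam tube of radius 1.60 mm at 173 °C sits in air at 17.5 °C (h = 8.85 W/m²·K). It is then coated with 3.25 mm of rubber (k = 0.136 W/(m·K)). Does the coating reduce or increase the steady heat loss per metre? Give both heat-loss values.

Critical radius for a cylinder: r_cr = k/h = 0.0154 m = 1.54 cm.
Outer radius after coating: r₂ = 0.00160 + 0.00325 = 0.00485 m.
Since r₁ < r_cr and r₂ ≤ r_cr, the coating moves toward the maximum at r_cr — heat loss rises.
Bare: R = 1/(2πr₁h) = 11.24 m·K/W; Q = 155.5/11.24 = 13.8 W/m.
Coated: R = R_cond + R_conv = 5.006 m·K/W; Q = 155.5/5.006 = 31.1 W/m.

increases: 13.8 → 31.1 W/m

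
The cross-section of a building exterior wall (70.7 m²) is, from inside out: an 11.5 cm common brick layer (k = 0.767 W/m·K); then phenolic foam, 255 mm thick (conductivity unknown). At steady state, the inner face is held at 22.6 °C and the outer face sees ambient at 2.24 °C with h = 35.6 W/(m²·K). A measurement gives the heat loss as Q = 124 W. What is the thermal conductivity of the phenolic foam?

ΣR = ΔT/Q = |22.6 − 2.24|/124 = 0.1642 K/W
Known resistances:
  R_common brick = L/(kA) = 0.115/(0.767·70.7) = 0.002121 K/W
  R_conv,out = 1/(hA) = 1/(35.6·70.7) = 3.973×10^-4 K/W
R_phenolic foam = ΣR − ΣR_known = 0.1642 − 0.002518 = 0.1617 K/W
L/(kA) = 0.1617 ⇒ k = 0.255/(0.1617·70.7) = 0.0223 W/m·K

k = 0.0223 W/m·K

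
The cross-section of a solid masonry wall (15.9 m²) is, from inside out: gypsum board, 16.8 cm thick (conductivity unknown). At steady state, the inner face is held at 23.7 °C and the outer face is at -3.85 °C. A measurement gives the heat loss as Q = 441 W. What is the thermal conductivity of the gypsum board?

ΣR = ΔT/Q = |23.7 − -3.85|/441 = 0.06247 K/W
L/(kA) = 0.06247 ⇒ k = 0.168/(0.06247·15.9) = 0.169 W/m·K

k = 0.169 W/m·K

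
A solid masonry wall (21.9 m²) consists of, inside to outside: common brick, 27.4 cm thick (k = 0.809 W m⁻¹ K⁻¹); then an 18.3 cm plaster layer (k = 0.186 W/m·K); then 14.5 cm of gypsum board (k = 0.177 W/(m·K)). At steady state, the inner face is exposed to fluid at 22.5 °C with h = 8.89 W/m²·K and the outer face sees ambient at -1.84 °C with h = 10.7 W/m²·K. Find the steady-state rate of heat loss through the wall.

Resistance network (inner→outer):
  R_conv,in = 1/(hA) = 1/(8.89·21.9) = 0.005136 K/W
  R_common brick = L/(kA) = 0.274/(0.809·21.9) = 0.01547 K/W
  R_plaster = L/(kA) = 0.183/(0.186·21.9) = 0.04493 K/W
  R_gypsum board = L/(kA) = 0.145/(0.177·21.9) = 0.03741 K/W
  R_conv,out = 1/(hA) = 1/(10.7·21.9) = 0.004267 K/W
ΣR = 0.005136 + 0.01547 + 0.04493 + 0.03741 + 0.004267 = 0.1072 K/W
Q = ΔT/ΣR = (22.5 °C − -1.84 °C)/0.1072 = 227 W

Q = 227 W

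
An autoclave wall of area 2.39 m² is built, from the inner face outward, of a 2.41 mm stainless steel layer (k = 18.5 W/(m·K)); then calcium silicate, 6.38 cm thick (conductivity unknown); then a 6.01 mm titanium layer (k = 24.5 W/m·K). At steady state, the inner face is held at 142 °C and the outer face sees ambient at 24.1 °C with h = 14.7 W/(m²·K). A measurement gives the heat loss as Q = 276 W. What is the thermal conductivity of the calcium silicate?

k = 0.0670 W/m·K

ΣR = ΔT/Q = |142 − 24.1|/276 = 0.4272 K/W
Known resistances:
  R_stainless steel = L/(kA) = 0.00241/(18.5·2.39) = 5.451×10^-5 K/W
  R_titanium = L/(kA) = 0.00601/(24.5·2.39) = 1.026×10^-4 K/W
  R_conv,out = 1/(hA) = 1/(14.7·2.39) = 0.02846 K/W
R_calcium silicate = ΣR − ΣR_known = 0.4272 − 0.02862 = 0.3986 K/W
L/(kA) = 0.3986 ⇒ k = 0.0638/(0.3986·2.39) = 0.0670 W/m·K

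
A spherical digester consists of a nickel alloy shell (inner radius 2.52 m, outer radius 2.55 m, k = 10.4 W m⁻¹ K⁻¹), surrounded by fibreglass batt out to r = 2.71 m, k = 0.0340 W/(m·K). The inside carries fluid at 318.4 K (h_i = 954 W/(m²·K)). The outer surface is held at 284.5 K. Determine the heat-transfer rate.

Q = 625 W

Series thermal resistances, inner to outer:
  R_conv,in = 1/(4πr²h) = 1/(4π·2.52²·954) = 1.314×10^-5 K/W
  R_nickel alloy = (1/2.52 − 1/2.55)/(4πk) = 0.004669/(4π·10.4) = 3.572×10^-5 K/W
  R_fibreglass batt = (1/2.55 − 1/2.71)/(4πk) = 0.02315/(4π·0.0340) = 0.05419 K/W
ΣR = 1.314×10^-5 + 3.572×10^-5 + 0.05419 = 0.05424 K/W
Q = ΔT/ΣR = (318.4 K − 284.5 K)/0.05424 = 625 W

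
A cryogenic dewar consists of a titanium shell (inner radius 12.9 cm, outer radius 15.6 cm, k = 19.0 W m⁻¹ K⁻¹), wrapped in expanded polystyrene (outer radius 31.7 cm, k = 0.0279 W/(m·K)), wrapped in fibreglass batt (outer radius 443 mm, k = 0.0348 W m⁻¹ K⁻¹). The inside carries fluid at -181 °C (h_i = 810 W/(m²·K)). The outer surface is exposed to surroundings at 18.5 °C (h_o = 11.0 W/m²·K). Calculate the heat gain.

Resistance network (inner→outer):
  R_conv,in = 1/(4πr²h) = 1/(4π·0.129²·810) = 0.005904 K/W
  R_titanium = (1/0.129 − 1/0.156)/(4πk) = 1.342/(4π·19.0) = 0.005619 K/W
  R_expanded polystyrene = (1/0.156 − 1/0.317)/(4πk) = 3.256/(4π·0.0279) = 9.286 K/W
  R_fibreglass batt = (1/0.317 − 1/0.443)/(4πk) = 0.8972/(4π·0.0348) = 2.052 K/W
  R_conv,out = 1/(4πr²h) = 1/(4π·0.443²·11.0) = 0.03686 K/W
ΣR = 0.005904 + 0.005619 + 9.286 + 2.052 + 0.03686 = 11.39 K/W
Q = ΔT/ΣR = (-181 °C − 18.5 °C)/11.39 = -17.5 W
(Negative Q ⇒ heat flows inward; heat gain = 17.5 W.)

Q = 17.5 W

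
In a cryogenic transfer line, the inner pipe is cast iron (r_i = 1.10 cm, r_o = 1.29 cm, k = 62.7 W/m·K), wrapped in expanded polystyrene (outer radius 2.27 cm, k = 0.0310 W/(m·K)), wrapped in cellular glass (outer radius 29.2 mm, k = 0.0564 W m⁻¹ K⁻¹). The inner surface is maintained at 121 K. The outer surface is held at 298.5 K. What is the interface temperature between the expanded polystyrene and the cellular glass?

T = 263.6 K

Resistance network (inner→outer):
  R'_cast iron = ln(0.0129/0.0110)/(2πk) = 0.1593/(2π·62.7) = 4.044×10^-4 m·K/W
  R'_expanded polystyrene = ln(0.0227/0.0129)/(2πk) = 0.5651/(2π·0.0310) = 2.901 m·K/W
  R'_cellular glass = ln(0.0292/0.0227)/(2πk) = 0.2518/(2π·0.0564) = 0.7106 m·K/W
ΣR = 4.044×10^-4 + 2.901 + 0.7106 = 3.612 m·K/W
Q' = ΔT/ΣR = (121 K − 298.5 K)/3.612 = -49.14 W/m
From the inner boundary to the expanded polystyrene/cellular glass interface, ΣR_partial = 2.901 m·K/W.
T_interface = T_in − Q'·ΣR_partial = 121 K − (-49.14)(2.901) = 263.6 K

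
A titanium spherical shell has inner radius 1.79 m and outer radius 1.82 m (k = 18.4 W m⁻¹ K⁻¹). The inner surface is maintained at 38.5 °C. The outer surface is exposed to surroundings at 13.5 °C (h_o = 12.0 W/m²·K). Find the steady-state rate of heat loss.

Q = 12200 W

Treat each layer as a resistance in series:
  R_titanium = (1/1.79 − 1/1.82)/(4πk) = 0.009209/(4π·18.4) = 3.983×10^-5 K/W
  R_conv,out = 1/(4πr²h) = 1/(4π·1.82²·12.0) = 0.002002 K/W
ΣR = 3.983×10^-5 + 0.002002 = 0.002042 K/W
Q = ΔT/ΣR = (38.5 °C − 13.5 °C)/0.002042 = 12200 W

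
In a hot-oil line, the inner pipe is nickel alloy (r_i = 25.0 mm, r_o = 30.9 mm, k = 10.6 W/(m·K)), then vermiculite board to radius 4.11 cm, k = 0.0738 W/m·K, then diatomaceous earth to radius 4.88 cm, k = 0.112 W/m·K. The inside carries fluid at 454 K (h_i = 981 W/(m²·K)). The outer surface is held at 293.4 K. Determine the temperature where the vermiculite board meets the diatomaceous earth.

Treat each layer as a resistance in series:
  R'_conv,in = 1/(2πr h) = 1/(2π·0.0250·981) = 0.006489 m·K/W
  R'_nickel alloy = ln(0.0309/0.0250)/(2πk) = 0.2119/(2π·10.6) = 0.003181 m·K/W
  R'_vermiculite board = ln(0.0411/0.0309)/(2πk) = 0.2853/(2π·0.0738) = 0.6152 m·K/W
  R'_diatomaceous earth = ln(0.0488/0.0411)/(2πk) = 0.1717/(2π·0.112) = 0.2440 m·K/W
ΣR = 0.006489 + 0.003181 + 0.6152 + 0.2440 = 0.8689 m·K/W
Q' = ΔT/ΣR = (454 K − 293.4 K)/0.8689 = 184.8 W/m
From the inner boundary to the vermiculite board/diatomaceous earth interface, ΣR_partial = 0.6249 m·K/W.
T_interface = T_in − Q'·ΣR_partial = 454 K − (184.8)(0.6249) = 338.5 K

T = 338.5 K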